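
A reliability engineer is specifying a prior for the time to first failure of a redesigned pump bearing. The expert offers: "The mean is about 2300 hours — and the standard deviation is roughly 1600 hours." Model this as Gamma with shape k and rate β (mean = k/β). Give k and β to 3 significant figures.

k ≈ 2.07, β ≈ 0.000898

For Gamma(k, rate β): mean = k/β, variance = k/β², so CV = 1/√k.
CV = SD/mean = 1600/2300 = 0.6957, hence k = 1/CV² = 2.07.
Then β = k/mean = 2.07/2300 = 0.000898.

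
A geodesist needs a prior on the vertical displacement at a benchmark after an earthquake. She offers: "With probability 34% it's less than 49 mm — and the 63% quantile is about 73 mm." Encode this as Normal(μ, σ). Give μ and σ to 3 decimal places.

The p-quantile of Normal(μ,σ) is μ + z_p·σ, with z_{0.34} = -0.4125 and z_{0.63} = 0.3319.
Eliminate σ: μ = (z₂·x₁ − z₁·x₂)/(z₂ − z₁) = (0.3319·49 − (-0.4125)·73)/0.7443 = 62.300.
Then σ = (x₂ − x₁)/(z₂ − z₁) = (73 − 49)/0.7443 = 32.244.

μ = 62.300, σ = 32.244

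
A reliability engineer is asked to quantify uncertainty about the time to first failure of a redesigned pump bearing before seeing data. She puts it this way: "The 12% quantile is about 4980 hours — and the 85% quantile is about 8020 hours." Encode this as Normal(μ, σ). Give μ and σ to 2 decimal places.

The p-quantile of Normal(μ,σ) is μ + z_p·σ, with z_{0.12} = -1.175 and z_{0.85} = 1.036.
Eliminate σ: μ = (z₂·x₁ − z₁·x₂)/(z₂ − z₁) = (1.036·4980 − (-1.175)·8020)/2.211 = 6595.23.
Then σ = (x₂ − x₁)/(z₂ − z₁) = (8020 − 4980)/2.211 = 1374.68.

μ = 6595.23, σ = 1374.68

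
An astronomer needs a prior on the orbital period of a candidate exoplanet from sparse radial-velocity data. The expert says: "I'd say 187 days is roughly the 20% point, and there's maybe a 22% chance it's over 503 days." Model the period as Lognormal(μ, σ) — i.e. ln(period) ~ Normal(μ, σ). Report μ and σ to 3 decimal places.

μ ≈ 5.747, σ ≈ 0.613

If T ~ Lognormal(μ,σ) then ln T ~ Normal(μ,σ), so the p-quantile of ln T is μ + z_p·σ.
ln(187) = 5.231 and ln(503) = 6.221; z_{0.2} = -0.8416, z_{0.78} = 0.7722.
σ = (6.221 − 5.231)/(0.7722 − (-0.8416)) = 0.613.
μ = 5.231 − (-0.8416)·0.613 = 5.747.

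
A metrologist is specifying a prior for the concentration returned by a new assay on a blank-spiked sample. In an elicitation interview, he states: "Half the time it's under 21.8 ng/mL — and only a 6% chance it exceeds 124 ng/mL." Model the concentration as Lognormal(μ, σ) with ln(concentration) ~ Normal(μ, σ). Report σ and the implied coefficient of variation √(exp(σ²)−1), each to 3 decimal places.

If T ~ Lognormal(μ,σ) then ln T ~ Normal(μ,σ), so the p-quantile of ln T is μ + z_p·σ.
ln(21.8) = 3.082 and ln(124) = 4.82; z_{0.5} = 0, z_{0.94} = 1.555.
σ = (4.82 − 3.082)/(1.555 − (0)) = 1.118.
μ = 3.082 − (0)·1.118 = 3.082.
CV = √(exp(σ²)−1) = √(exp(1.2501)−1) = 1.578.

σ ≈ 1.118, CV ≈ 1.578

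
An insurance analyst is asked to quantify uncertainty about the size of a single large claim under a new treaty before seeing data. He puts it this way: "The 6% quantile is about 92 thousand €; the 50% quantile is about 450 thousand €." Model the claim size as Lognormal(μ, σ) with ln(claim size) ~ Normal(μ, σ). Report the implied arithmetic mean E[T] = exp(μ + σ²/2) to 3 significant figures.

If T ~ Lognormal(μ,σ) then ln T ~ Normal(μ,σ), so the p-quantile of ln T is μ + z_p·σ.
ln(92) = 4.522 and ln(450) = 6.109; z_{0.06} = -1.555, z_{0.5} = 0.
σ = (6.109 − 4.522)/(0 − (-1.555)) = 1.021.
μ = 4.522 − (-1.555)·1.021 = 6.109.
E[T] = exp(μ + σ²/2) = exp(6.109 + 0.5212) = 758 thousand €.

E[T] ≈ 758 thousand €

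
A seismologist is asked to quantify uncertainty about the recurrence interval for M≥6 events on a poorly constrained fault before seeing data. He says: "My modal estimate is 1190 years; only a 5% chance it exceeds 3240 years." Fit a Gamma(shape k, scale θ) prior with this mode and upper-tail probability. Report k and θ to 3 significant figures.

Gamma(k,θ) with k>1 has mode (k−1)θ, so θ = 1190/(k−1).
Need P(X < 3240) = 0.95 with θ tied to k this way. Start at k = 2, θ = 1190: P(X<3240) ≈ 0.755.
Too low — raise k to concentrate. Iterating converges to k ≈ 3.68.
Then θ = 1190/(3.68−1) ≈ 444.

k ≈ 3.68, θ ≈ 444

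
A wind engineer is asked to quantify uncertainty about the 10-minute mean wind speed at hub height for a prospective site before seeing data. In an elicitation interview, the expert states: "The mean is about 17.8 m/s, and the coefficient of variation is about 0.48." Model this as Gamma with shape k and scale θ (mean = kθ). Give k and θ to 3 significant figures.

For Gamma(k, scale θ): mean = kθ, variance = kθ², so CV = 1/√k.
CV = 0.48, hence k = 1/CV² = 4.34.
Then θ = mean/k = 17.8/4.34 = 4.1.

k ≈ 4.34, θ ≈ 4.1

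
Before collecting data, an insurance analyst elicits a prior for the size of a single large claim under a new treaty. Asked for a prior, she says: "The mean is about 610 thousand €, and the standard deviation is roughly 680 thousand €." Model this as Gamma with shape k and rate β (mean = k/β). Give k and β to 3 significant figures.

k ≈ 0.805, β ≈ 0.00132

For Gamma(k, rate β): mean = k/β, variance = k/β², so CV = 1/√k.
CV = SD/mean = 680/610 = 1.115, hence k = 1/CV² = 0.805.
Then β = k/mean = 0.805/610 = 0.00132.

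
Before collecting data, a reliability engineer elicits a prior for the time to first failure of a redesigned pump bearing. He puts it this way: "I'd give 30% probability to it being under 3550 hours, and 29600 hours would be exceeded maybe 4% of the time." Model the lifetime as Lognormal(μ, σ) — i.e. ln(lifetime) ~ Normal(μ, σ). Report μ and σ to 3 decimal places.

If T ~ Lognormal(μ,σ) then ln T ~ Normal(μ,σ), so the p-quantile of ln T is μ + z_p·σ.
ln(3550) = 8.175 and ln(29600) = 10.3; z_{0.3} = -0.5244, z_{0.96} = 1.751.
σ = (10.3 − 8.175)/(1.751 − (-0.5244)) = 0.932.
μ = 8.175 − (-0.5244)·0.932 = 8.664.

μ ≈ 8.664, σ ≈ 0.932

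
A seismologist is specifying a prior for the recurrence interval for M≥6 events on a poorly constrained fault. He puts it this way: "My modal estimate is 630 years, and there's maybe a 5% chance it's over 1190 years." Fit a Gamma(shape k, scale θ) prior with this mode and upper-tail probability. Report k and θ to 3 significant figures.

k ≈ 7.87, θ ≈ 91.6

Gamma(k,θ) with k>1 has mode (k−1)θ, so θ = 630/(k−1).
Need P(X < 1190) = 0.95 with θ tied to k this way. Start at k = 2, θ = 630: P(X<1190) ≈ 0.563.
Too low — raise k to concentrate. Iterating converges to k ≈ 7.87.
Then θ = 630/(7.87−1) ≈ 91.6.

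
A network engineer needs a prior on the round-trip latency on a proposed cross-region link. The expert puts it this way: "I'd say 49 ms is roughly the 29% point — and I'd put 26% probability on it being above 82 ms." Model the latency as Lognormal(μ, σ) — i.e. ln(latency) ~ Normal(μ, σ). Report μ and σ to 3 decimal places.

If T ~ Lognormal(μ,σ) then ln T ~ Normal(μ,σ), so the p-quantile of ln T is μ + z_p·σ.
ln(49) = 3.892 and ln(82) = 4.407; z_{0.29} = -0.5534, z_{0.74} = 0.6433.
σ = (4.407 − 3.892)/(0.6433 − (-0.5534)) = 0.430.
μ = 3.892 − (-0.5534)·0.430 = 4.130.

μ ≈ 4.130, σ ≈ 0.430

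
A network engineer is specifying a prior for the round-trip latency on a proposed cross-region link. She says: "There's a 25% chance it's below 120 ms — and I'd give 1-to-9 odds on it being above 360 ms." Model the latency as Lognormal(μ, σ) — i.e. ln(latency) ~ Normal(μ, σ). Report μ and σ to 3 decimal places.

If T ~ Lognormal(μ,σ) then ln T ~ Normal(μ,σ), so the p-quantile of ln T is μ + z_p·σ.
ln(120) = 4.787 and ln(360) = 5.886; z_{0.25} = -0.6745, z_{0.9} = 1.282.
σ = (5.886 − 4.787)/(1.282 − (-0.6745)) = 0.562.
μ = 4.787 − (-0.6745)·0.562 = 5.166.

μ ≈ 5.166, σ ≈ 0.562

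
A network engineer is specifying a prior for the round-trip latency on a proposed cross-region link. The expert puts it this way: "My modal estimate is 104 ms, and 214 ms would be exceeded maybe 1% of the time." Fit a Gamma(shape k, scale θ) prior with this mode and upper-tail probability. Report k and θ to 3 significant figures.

Gamma(k,θ) with k>1 has mode (k−1)θ, so θ = 104/(k−1).
Need P(X < 214) = 0.99 with θ tied to k this way. Start at k = 2, θ = 104: P(X<214) ≈ 0.609.
Too low — raise k to concentrate. Iterating converges to k ≈ 10.4.
Then θ = 104/(10.4−1) ≈ 11.1.

k ≈ 10.4, θ ≈ 11.1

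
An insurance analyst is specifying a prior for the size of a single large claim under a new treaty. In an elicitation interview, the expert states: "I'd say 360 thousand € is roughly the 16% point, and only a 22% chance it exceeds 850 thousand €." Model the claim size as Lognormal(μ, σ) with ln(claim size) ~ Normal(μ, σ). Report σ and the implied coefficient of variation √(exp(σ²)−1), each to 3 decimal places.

If T ~ Lognormal(μ,σ) then ln T ~ Normal(μ,σ), so the p-quantile of ln T is μ + z_p·σ.
ln(360) = 5.886 and ln(850) = 6.745; z_{0.16} = -0.9945, z_{0.78} = 0.7722.
σ = (6.745 − 5.886)/(0.7722 − (-0.9945)) = 0.486.
μ = 5.886 − (-0.9945)·0.486 = 6.370.
CV = √(exp(σ²)−1) = √(exp(0.2365)−1) = 0.517.

σ ≈ 0.486, CV ≈ 0.517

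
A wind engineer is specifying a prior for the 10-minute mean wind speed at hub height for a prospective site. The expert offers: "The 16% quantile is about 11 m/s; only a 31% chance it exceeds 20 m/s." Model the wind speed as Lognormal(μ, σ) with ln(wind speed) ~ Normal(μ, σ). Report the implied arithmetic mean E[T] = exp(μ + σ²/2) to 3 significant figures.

If T ~ Lognormal(μ,σ) then ln T ~ Normal(μ,σ), so the p-quantile of ln T is μ + z_p·σ.
ln(11) = 2.398 and ln(20) = 2.996; z_{0.16} = -0.9945, z_{0.69} = 0.4959.
σ = (2.996 − 2.398)/(0.4959 − (-0.9945)) = 0.401.
μ = 2.398 − (-0.9945)·0.401 = 2.797.
E[T] = exp(μ + σ²/2) = exp(2.797 + 0.0805) = 17.8 m/s.

E[T] ≈ 17.8 m/s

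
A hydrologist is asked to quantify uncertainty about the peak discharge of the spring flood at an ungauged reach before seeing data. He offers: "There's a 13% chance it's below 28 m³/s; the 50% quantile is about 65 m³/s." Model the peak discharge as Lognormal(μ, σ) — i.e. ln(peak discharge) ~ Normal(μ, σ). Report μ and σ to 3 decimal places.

μ ≈ 4.174, σ ≈ 0.748

If T ~ Lognormal(μ,σ) then ln T ~ Normal(μ,σ), so the p-quantile of ln T is μ + z_p·σ.
ln(28) = 3.332 and ln(65) = 4.174; z_{0.13} = -1.126, z_{0.5} = 0.
σ = (4.174 − 3.332)/(0 − (-1.126)) = 0.748.
μ = 3.332 − (-1.126)·0.748 = 4.174.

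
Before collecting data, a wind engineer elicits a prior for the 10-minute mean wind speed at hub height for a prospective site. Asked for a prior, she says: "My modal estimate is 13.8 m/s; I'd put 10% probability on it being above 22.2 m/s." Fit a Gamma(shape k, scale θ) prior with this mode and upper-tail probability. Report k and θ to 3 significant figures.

Gamma(k,θ) with k>1 has mode (k−1)θ, so θ = 13.8/(k−1).
Need P(X < 22.2) = 0.9 with θ tied to k this way. Start at k = 2, θ = 13.8: P(X<22.2) ≈ 0.478.
Too low — raise k to concentrate. Iterating converges to k ≈ 9.32.
Then θ = 13.8/(9.32−1) ≈ 1.66.

k ≈ 9.32, θ ≈ 1.66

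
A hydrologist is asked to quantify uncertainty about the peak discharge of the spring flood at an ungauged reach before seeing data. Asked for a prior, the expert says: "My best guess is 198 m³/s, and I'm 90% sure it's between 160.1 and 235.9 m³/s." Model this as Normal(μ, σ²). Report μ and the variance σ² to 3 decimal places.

A symmetric 90% interval runs μ ± z·σ with z = 1.645.
Half-width = 37.9, so σ = 37.9/1.645 = 23.0416 and σ² = 530.914.
μ is the stated best guess, 198.000.

μ = 198.000, σ² = 530.914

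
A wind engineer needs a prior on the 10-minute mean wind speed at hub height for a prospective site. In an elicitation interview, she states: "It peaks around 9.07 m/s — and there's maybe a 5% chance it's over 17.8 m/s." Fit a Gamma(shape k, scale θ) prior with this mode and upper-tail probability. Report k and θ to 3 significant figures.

k ≈ 7.1, θ ≈ 1.49

Gamma(k,θ) with k>1 has mode (k−1)θ, so θ = 9.07/(k−1).
Need P(X < 17.8) = 0.95 with θ tied to k this way. Start at k = 2, θ = 9.07: P(X<17.8) ≈ 0.584.
Too low — raise k to concentrate. Iterating converges to k ≈ 7.1.
Then θ = 9.07/(7.1−1) ≈ 1.49.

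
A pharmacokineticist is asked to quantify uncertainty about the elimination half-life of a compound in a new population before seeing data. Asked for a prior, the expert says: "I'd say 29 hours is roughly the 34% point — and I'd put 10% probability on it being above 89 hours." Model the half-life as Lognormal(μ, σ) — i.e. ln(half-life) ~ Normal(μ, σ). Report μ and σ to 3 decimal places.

μ ≈ 3.640, σ ≈ 0.662

If T ~ Lognormal(μ,σ) then ln T ~ Normal(μ,σ), so the p-quantile of ln T is μ + z_p·σ.
ln(29) = 3.367 and ln(89) = 4.489; z_{0.34} = -0.4125, z_{0.9} = 1.282.
σ = (4.489 − 3.367)/(1.282 − (-0.4125)) = 0.662.
μ = 3.367 − (-0.4125)·0.662 = 3.640.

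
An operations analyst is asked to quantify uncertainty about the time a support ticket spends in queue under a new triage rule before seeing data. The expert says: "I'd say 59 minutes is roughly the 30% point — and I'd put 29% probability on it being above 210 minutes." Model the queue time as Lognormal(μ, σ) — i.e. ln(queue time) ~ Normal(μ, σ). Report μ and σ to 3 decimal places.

If T ~ Lognormal(μ,σ) then ln T ~ Normal(μ,σ), so the p-quantile of ln T is μ + z_p·σ.
ln(59) = 4.078 and ln(210) = 5.347; z_{0.3} = -0.5244, z_{0.71} = 0.5534.
σ = (5.347 − 4.078)/(0.5534 − (-0.5244)) = 1.178.
μ = 4.078 − (-0.5244)·1.178 = 4.695.

μ ≈ 4.695, σ ≈ 1.178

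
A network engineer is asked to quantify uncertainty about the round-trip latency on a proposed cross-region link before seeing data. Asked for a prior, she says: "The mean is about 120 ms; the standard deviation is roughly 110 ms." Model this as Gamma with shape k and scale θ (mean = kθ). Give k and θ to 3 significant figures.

k ≈ 1.19, θ ≈ 101

For Gamma(k, scale θ): mean = kθ, variance = kθ², so CV = 1/√k.
CV = SD/mean = 110/120 = 0.9167, hence k = 1/CV² = 1.19.
Then θ = mean/k = 120/1.19 = 101.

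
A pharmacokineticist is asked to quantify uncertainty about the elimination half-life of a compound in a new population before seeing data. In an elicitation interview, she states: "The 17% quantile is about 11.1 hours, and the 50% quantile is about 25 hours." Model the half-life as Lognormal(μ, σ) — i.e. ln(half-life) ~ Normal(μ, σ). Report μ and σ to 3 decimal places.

μ ≈ 3.219, σ ≈ 0.851

If T ~ Lognormal(μ,σ) then ln T ~ Normal(μ,σ), so the p-quantile of ln T is μ + z_p·σ.
ln(11.1) = 2.407 and ln(25) = 3.219; z_{0.17} = -0.9542, z_{0.5} = 0.
σ = (3.219 − 2.407)/(0 − (-0.9542)) = 0.851.
μ = 2.407 − (-0.9542)·0.851 = 3.219.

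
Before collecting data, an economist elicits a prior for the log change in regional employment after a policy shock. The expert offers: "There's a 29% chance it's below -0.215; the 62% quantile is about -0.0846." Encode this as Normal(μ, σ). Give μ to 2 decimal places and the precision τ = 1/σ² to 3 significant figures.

The p-quantile of Normal(μ,σ) is μ + z_p·σ, with z_{0.29} = -0.5534 and z_{0.62} = 0.3055.
Eliminate σ: μ = (z₂·x₁ − z₁·x₂)/(z₂ − z₁) = (0.3055·-0.215 − (-0.5534)·-0.0846)/0.8589 = -0.13.
Then σ = (x₂ − x₁)/(z₂ − z₁) = (-0.0846 − -0.215)/0.8589 = 0.15.
Precision τ = 1/σ² = 1/0.1518² = 43.4.

μ = -0.13, τ = 43.4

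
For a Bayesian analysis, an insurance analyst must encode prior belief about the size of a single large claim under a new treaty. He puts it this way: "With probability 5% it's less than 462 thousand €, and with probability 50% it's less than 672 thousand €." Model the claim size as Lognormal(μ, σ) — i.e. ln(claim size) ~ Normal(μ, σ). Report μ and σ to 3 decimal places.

μ ≈ 6.510, σ ≈ 0.228

If T ~ Lognormal(μ,σ) then ln T ~ Normal(μ,σ), so the p-quantile of ln T is μ + z_p·σ.
ln(462) = 6.136 and ln(672) = 6.51; z_{0.05} = -1.645, z_{0.5} = 0.
σ = (6.51 − 6.136)/(0 − (-1.645)) = 0.228.
μ = 6.136 − (-1.645)·0.228 = 6.510.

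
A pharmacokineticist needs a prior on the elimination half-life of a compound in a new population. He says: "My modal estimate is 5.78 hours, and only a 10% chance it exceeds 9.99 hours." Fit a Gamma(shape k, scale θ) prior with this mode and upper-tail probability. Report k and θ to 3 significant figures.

k ≈ 7.33, θ ≈ 0.912

Gamma(k,θ) with k>1 has mode (k−1)θ, so θ = 5.78/(k−1).
Need P(X < 9.99) = 0.9 with θ tied to k this way. Start at k = 2, θ = 5.78: P(X<9.99) ≈ 0.516.
Too low — raise k to concentrate. Iterating converges to k ≈ 7.33.
Then θ = 5.78/(7.33−1) ≈ 0.912.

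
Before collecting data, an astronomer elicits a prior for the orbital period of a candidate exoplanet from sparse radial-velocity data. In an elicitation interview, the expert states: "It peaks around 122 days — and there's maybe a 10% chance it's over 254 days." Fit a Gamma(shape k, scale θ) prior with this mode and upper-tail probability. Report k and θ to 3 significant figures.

k ≈ 4.57, θ ≈ 34.2

Gamma(k,θ) with k>1 has mode (k−1)θ, so θ = 122/(k−1).
Need P(X < 254) = 0.9 with θ tied to k this way. Start at k = 2, θ = 122: P(X<254) ≈ 0.616.
Too low — raise k to concentrate. Iterating converges to k ≈ 4.57.
Then θ = 122/(4.57−1) ≈ 34.2.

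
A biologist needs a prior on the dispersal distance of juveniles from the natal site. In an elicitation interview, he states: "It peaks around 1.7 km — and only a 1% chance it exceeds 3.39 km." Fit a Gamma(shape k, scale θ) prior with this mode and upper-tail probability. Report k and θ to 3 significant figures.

Gamma(k,θ) with k>1 has mode (k−1)θ, so θ = 1.7/(k−1).
Need P(X < 3.39) = 0.99 with θ tied to k this way. Start at k = 2, θ = 1.7: P(X<3.39) ≈ 0.592.
Too low — raise k to concentrate. Iterating converges to k ≈ 11.3.
Then θ = 1.7/(11.3−1) ≈ 0.165.

k ≈ 11.3, θ ≈ 0.165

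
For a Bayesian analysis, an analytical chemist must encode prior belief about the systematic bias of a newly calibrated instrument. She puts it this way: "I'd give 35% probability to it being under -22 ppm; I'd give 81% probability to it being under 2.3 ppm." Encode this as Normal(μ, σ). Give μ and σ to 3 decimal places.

μ = -14.588, σ = 19.237

The p-quantile of Normal(μ,σ) is μ + z_p·σ, with z_{0.35} = -0.3853 and z_{0.81} = 0.8779.
Eliminate σ: μ = (z₂·x₁ − z₁·x₂)/(z₂ − z₁) = (0.8779·-22 − (-0.3853)·2.3)/1.263 = -14.588.
Then σ = (x₂ − x₁)/(z₂ − z₁) = (2.3 − -22)/1.263 = 19.237.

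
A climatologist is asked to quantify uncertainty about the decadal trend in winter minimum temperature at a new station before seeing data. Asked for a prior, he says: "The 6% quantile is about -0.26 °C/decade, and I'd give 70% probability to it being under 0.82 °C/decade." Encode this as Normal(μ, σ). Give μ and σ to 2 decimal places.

μ = 0.55, σ = 0.52

The p-quantile of Normal(μ,σ) is μ + z_p·σ, with z_{0.06} = -1.555 and z_{0.7} = 0.5244.
Eliminate σ: μ = (z₂·x₁ − z₁·x₂)/(z₂ − z₁) = (0.5244·-0.26 − (-1.555)·0.82)/2.079 = 0.55.
Then σ = (x₂ − x₁)/(z₂ − z₁) = (0.82 − -0.26)/2.079 = 0.52.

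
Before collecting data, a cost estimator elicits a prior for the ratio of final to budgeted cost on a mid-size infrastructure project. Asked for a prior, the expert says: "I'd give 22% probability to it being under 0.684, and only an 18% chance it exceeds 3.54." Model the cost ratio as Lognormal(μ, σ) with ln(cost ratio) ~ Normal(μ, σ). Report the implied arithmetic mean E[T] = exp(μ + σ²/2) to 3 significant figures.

E[T] ≈ 2.33

If T ~ Lognormal(μ,σ) then ln T ~ Normal(μ,σ), so the p-quantile of ln T is μ + z_p·σ.
ln(0.684) = -0.3798 and ln(3.54) = 1.264; z_{0.22} = -0.7722, z_{0.82} = 0.9154.
σ = (1.264 − -0.3798)/(0.9154 − (-0.7722)) = 0.974.
μ = -0.3798 − (-0.7722)·0.974 = 0.372.
E[T] = exp(μ + σ²/2) = exp(0.372 + 0.4745) = 2.33.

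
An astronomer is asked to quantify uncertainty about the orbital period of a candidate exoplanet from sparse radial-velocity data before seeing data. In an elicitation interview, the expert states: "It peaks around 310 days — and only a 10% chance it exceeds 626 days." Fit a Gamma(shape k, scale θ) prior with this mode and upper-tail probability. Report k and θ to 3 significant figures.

k ≈ 4.88, θ ≈ 79.8

Gamma(k,θ) with k>1 has mode (k−1)θ, so θ = 310/(k−1).
Need P(X < 626) = 0.9 with θ tied to k this way. Start at k = 2, θ = 310: P(X<626) ≈ 0.599.
Too low — raise k to concentrate. Iterating converges to k ≈ 4.88.
Then θ = 310/(4.88−1) ≈ 79.8.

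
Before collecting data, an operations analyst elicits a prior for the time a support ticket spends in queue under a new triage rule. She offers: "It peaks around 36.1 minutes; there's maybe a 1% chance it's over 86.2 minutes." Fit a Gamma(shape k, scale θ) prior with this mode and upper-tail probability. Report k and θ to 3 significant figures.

k ≈ 7.26, θ ≈ 5.77

Gamma(k,θ) with k>1 has mode (k−1)θ, so θ = 36.1/(k−1).
Need P(X < 86.2) = 0.99 with θ tied to k this way. Start at k = 2, θ = 36.1: P(X<86.2) ≈ 0.689.
Too low — raise k to concentrate. Iterating converges to k ≈ 7.26.
Then θ = 36.1/(7.26−1) ≈ 5.77.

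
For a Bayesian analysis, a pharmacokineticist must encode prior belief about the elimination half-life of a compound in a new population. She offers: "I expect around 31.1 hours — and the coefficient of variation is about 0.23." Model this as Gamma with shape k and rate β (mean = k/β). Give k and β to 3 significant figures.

For Gamma(k, rate β): mean = k/β, variance = k/β², so CV = 1/√k.
CV = 0.23, hence k = 1/CV² = 18.9.
Then β = k/mean = 18.9/31.1 = 0.608.

k ≈ 18.9, β ≈ 0.608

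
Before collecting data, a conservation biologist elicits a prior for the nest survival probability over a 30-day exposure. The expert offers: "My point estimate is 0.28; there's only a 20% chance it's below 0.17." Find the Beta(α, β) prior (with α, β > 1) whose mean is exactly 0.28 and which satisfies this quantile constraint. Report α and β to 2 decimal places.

With mean 0.28 fixed, write α = 0.28s, β = 0.72s where s = α+β.
Need P(θ < 0.17) = 0.2 under Beta(0.28s, 0.72s). Normal approximation: (q−m)/√(m(1−m)/s) ≈ z_{0.2} = -0.842, so s ≈ 0.28·0.72·(-0.842)²/(0.17−0.28)² = 11.8.
At s = 11.8: P(θ<0.17) ≈ 0.206. Adjusting to match 0.2 gives s ≈ 12.25.
So α = 0.28·12.25 ≈ 3.43, β = 0.72·12.25 ≈ 8.82.

α ≈ 3.43, β ≈ 8.82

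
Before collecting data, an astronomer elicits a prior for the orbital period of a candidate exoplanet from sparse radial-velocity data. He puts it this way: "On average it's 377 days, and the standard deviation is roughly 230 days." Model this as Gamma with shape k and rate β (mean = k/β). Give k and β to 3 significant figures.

For Gamma(k, rate β): mean = k/β, variance = k/β², so CV = 1/√k.
CV = SD/mean = 230/377 = 0.6101, hence k = 1/CV² = 2.69.
Then β = k/mean = 2.69/377 = 0.00713.

k ≈ 2.69, β ≈ 0.00713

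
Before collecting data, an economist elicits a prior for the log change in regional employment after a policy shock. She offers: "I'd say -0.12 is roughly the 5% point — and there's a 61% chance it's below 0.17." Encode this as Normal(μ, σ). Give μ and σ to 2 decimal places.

μ = 0.13, σ = 0.15

The p-quantile of Normal(μ,σ) is μ + z_p·σ, with z_{0.05} = -1.645 and z_{0.61} = 0.2793.
Eliminate σ: μ = (z₂·x₁ − z₁·x₂)/(z₂ − z₁) = (0.2793·-0.12 − (-1.645)·0.17)/1.924 = 0.13.
Then σ = (x₂ − x₁)/(z₂ − z₁) = (0.17 − -0.12)/1.924 = 0.15.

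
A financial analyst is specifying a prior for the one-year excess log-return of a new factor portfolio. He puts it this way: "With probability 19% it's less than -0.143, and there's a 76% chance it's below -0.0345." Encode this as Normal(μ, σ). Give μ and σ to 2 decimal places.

μ = -0.08, σ = 0.07

The p-quantile of Normal(μ,σ) is μ + z_p·σ, with z_{0.19} = -0.8779 and z_{0.76} = 0.7063.
Eliminate σ: μ = (z₂·x₁ − z₁·x₂)/(z₂ − z₁) = (0.7063·-0.143 − (-0.8779)·-0.0345)/1.584 = -0.08.
Then σ = (x₂ − x₁)/(z₂ − z₁) = (-0.0345 − -0.143)/1.584 = 0.07.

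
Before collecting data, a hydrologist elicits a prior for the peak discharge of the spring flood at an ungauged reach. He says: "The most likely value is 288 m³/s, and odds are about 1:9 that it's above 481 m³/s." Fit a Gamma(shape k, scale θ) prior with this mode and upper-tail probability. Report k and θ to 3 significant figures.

Gamma(k,θ) with k>1 has mode (k−1)θ, so θ = 288/(k−1).
Need P(X < 481) = 0.9 with θ tied to k this way. Start at k = 2, θ = 288: P(X<481) ≈ 0.497.
Too low — raise k to concentrate. Iterating converges to k ≈ 8.18.
Then θ = 288/(8.18−1) ≈ 40.1.

k ≈ 8.18, θ ≈ 40.1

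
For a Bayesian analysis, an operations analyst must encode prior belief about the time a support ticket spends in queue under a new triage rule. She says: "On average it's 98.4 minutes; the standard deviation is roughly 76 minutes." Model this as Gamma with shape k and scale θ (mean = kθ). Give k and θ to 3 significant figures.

For Gamma(k, scale θ): mean = kθ, variance = kθ², so CV = 1/√k.
CV = SD/mean = 76/98.4 = 0.7724, hence k = 1/CV² = 1.68.
Then θ = mean/k = 98.4/1.68 = 58.7.

k ≈ 1.68, θ ≈ 58.7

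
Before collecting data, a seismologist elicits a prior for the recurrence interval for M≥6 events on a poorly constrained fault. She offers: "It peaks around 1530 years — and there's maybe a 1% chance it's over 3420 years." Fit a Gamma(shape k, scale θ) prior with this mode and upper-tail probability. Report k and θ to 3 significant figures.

Gamma(k,θ) with k>1 has mode (k−1)θ, so θ = 1530/(k−1).
Need P(X < 3420) = 0.99 with θ tied to k this way. Start at k = 2, θ = 1530: P(X<3420) ≈ 0.654.
Too low — raise k to concentrate. Iterating converges to k ≈ 8.43.
Then θ = 1530/(8.43−1) ≈ 206.

k ≈ 8.43, θ ≈ 206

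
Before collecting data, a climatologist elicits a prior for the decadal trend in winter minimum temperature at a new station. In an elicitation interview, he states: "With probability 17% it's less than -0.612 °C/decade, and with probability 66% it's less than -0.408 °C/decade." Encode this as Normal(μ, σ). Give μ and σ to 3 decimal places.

For Normal(μ,σ), the p-quantile is μ + z_p·σ. Here z_{0.17} = -0.9542, z_{0.66} = 0.4125.
So -0.612 = μ − 0.9542σ and -0.408 = μ + 0.4125σ.
Subtracting: σ = (-0.408 − -0.612)/(0.4125 − (-0.9542)) = 0.149.
Then μ = -0.612 − (-0.9542)·0.149 = -0.470.

μ = -0.470, σ = 0.149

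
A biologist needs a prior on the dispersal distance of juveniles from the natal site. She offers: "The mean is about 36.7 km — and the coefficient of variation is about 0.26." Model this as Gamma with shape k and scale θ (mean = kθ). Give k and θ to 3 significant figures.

For Gamma(k, scale θ): mean = kθ, variance = kθ², so CV = 1/√k.
CV = 0.26, hence k = 1/CV² = 14.8.
Then θ = mean/k = 36.7/14.8 = 2.48.

k ≈ 14.8, θ ≈ 2.48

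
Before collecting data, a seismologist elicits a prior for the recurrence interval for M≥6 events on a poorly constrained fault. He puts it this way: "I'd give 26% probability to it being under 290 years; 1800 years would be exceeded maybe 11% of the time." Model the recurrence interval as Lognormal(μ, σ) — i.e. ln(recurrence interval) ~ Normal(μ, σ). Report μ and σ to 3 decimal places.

μ ≈ 6.298, σ ≈ 0.976

If T ~ Lognormal(μ,σ) then ln T ~ Normal(μ,σ), so the p-quantile of ln T is μ + z_p·σ.
ln(290) = 5.67 and ln(1800) = 7.496; z_{0.26} = -0.6433, z_{0.89} = 1.227.
σ = (7.496 − 5.67)/(1.227 − (-0.6433)) = 0.976.
μ = 5.67 − (-0.6433)·0.976 = 6.298.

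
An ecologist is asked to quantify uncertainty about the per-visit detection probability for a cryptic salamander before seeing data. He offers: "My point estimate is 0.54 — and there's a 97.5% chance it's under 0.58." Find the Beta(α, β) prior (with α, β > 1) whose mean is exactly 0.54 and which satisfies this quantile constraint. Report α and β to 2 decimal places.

With mean 0.54 fixed, write α = 0.54s, β = 0.46s where s = α+β.
Need P(θ < 0.58) = 0.975 under Beta(0.54s, 0.46s). Normal approximation: (q−m)/√(m(1−m)/s) ≈ z_{0.975} = 1.96, so s ≈ 0.54·0.46·(1.96)²/(0.58−0.54)² = 596.4.
At s = 596.4: P(θ<0.58) ≈ 0.976. Adjusting to match 0.975 gives s ≈ 591.15.
So α = 0.54·591.15 ≈ 319.22, β = 0.46·591.15 ≈ 271.93.

α ≈ 319.22, β ≈ 271.93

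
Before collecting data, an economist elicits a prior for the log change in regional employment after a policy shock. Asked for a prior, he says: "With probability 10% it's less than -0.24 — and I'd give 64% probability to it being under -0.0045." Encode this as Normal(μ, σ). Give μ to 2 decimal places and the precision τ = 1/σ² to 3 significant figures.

μ = -0.06, τ = 48.5

The p-quantile of Normal(μ,σ) is μ + z_p·σ, with z_{0.1} = -1.282 and z_{0.64} = 0.3585.
Eliminate σ: μ = (z₂·x₁ − z₁·x₂)/(z₂ − z₁) = (0.3585·-0.24 − (-1.282)·-0.0045)/1.64 = -0.06.
Then σ = (x₂ − x₁)/(z₂ − z₁) = (-0.0045 − -0.24)/1.64 = 0.14.
Precision τ = 1/σ² = 1/0.1436² = 48.5.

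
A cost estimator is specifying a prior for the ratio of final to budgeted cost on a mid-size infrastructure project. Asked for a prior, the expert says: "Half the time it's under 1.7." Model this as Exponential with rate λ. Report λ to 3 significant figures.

Exponential median = ln 2 / λ, so λ = ln 2 / 1.7 = 0.408.

λ ≈ 0.408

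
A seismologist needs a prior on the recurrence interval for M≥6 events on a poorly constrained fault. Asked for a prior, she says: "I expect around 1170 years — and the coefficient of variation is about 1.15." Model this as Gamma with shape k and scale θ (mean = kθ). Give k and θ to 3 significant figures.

For Gamma(k, scale θ): mean = kθ, variance = kθ², so CV = 1/√k.
CV = 1.15, hence k = 1/CV² = 0.756.
Then θ = mean/k = 1170/0.756 = 1550.

k ≈ 0.756, θ ≈ 1550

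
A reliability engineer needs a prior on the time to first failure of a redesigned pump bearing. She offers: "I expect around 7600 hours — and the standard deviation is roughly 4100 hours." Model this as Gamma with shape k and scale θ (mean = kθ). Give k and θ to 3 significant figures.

k ≈ 3.44, θ ≈ 2210

For Gamma(k, scale θ): mean = kθ, variance = kθ², so CV = 1/√k.
CV = SD/mean = 4100/7600 = 0.5395, hence k = 1/CV² = 3.44.
Then θ = mean/k = 7600/3.44 = 2210.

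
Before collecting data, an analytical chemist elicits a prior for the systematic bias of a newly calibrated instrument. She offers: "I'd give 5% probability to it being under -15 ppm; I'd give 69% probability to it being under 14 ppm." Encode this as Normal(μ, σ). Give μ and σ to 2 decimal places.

For Normal(μ,σ), the p-quantile is μ + z_p·σ. Here z_{0.05} = -1.645, z_{0.69} = 0.4959.
So -15 = μ − 1.645σ and 14 = μ + 0.4959σ.
Subtracting: σ = (14 − -15)/(0.4959 − (-1.645)) = 13.55.
Then μ = -15 − (-1.645)·13.55 = 7.28.

μ = 7.28, σ = 13.55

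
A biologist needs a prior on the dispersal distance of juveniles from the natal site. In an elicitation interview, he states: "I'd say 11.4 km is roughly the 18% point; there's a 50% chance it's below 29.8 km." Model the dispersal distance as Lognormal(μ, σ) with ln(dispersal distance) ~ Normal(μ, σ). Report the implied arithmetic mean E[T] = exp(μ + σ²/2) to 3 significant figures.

E[T] ≈ 51.7 km

If T ~ Lognormal(μ,σ) then ln T ~ Normal(μ,σ), so the p-quantile of ln T is μ + z_p·σ.
ln(11.4) = 2.434 and ln(29.8) = 3.395; z_{0.18} = -0.9154, z_{0.5} = 0.
σ = (3.395 − 2.434)/(0 − (-0.9154)) = 1.050.
μ = 2.434 − (-0.9154)·1.050 = 3.395.
E[T] = exp(μ + σ²/2) = exp(3.395 + 0.5510) = 51.7 km.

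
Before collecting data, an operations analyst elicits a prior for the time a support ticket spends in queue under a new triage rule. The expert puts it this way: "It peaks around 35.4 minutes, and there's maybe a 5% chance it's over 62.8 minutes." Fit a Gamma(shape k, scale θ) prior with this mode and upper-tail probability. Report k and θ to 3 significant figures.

Gamma(k,θ) with k>1 has mode (k−1)θ, so θ = 35.4/(k−1).
Need P(X < 62.8) = 0.95 with θ tied to k this way. Start at k = 2, θ = 35.4: P(X<62.8) ≈ 0.529.
Too low — raise k to concentrate. Iterating converges to k ≈ 9.49.
Then θ = 35.4/(9.49−1) ≈ 4.17.

k ≈ 9.49, θ ≈ 4.17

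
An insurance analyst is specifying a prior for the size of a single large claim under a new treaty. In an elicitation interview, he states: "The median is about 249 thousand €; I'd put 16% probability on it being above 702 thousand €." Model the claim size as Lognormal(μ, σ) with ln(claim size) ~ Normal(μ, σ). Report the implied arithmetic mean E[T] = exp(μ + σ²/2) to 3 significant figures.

If T ~ Lognormal(μ,σ) then ln T ~ Normal(μ,σ), so the p-quantile of ln T is μ + z_p·σ.
ln(249) = 5.517 and ln(702) = 6.554; z_{0.5} = 0, z_{0.84} = 0.9945.
σ = (6.554 − 5.517)/(0.9945 − (0)) = 1.042.
μ = 5.517 − (0)·1.042 = 5.517.
E[T] = exp(μ + σ²/2) = exp(5.517 + 0.5431) = 429 thousand €.

E[T] ≈ 429 thousand €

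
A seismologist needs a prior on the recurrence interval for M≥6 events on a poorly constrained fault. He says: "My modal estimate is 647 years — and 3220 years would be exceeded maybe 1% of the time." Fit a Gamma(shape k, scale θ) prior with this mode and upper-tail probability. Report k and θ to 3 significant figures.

Gamma(k,θ) with k>1 has mode (k−1)θ, so θ = 647/(k−1).
Need P(X < 3220) = 0.99 with θ tied to k this way. Start at k = 2, θ = 647: P(X<3220) ≈ 0.959.
Too low — raise k to concentrate. Iterating converges to k ≈ 2.52.
Then θ = 647/(2.52−1) ≈ 424.

k ≈ 2.52, θ ≈ 424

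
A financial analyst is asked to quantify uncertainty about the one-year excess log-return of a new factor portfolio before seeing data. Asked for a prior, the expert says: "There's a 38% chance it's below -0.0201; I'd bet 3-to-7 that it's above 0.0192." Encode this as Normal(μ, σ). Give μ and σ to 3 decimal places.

For Normal(μ,σ), the p-quantile is μ + z_p·σ. Here z_{0.38} = -0.3055, z_{0.7} = 0.5244.
So -0.0201 = μ − 0.3055σ and 0.0192 = μ + 0.5244σ.
Subtracting: σ = (0.0192 − -0.0201)/(0.5244 − (-0.3055)) = 0.047.
Then μ = -0.0201 − (-0.3055)·0.047 = -0.006.

μ = -0.006, σ = 0.047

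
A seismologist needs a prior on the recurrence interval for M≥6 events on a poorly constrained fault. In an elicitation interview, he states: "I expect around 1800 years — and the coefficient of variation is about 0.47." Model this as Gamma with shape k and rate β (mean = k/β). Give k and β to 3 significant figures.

k ≈ 4.53, β ≈ 0.00251

For Gamma(k, rate β): mean = k/β, variance = k/β², so CV = 1/√k.
CV = 0.47, hence k = 1/CV² = 4.53.
Then β = k/mean = 4.53/1800 = 0.00251.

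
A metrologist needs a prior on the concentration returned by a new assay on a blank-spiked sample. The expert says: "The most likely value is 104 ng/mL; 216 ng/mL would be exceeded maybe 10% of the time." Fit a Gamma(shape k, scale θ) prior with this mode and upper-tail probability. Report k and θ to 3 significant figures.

Gamma(k,θ) with k>1 has mode (k−1)θ, so θ = 104/(k−1).
Need P(X < 216) = 0.9 with θ tied to k this way. Start at k = 2, θ = 104: P(X<216) ≈ 0.614.
Too low — raise k to concentrate. Iterating converges to k ≈ 4.59.
Then θ = 104/(4.59−1) ≈ 28.9.

k ≈ 4.59, θ ≈ 28.9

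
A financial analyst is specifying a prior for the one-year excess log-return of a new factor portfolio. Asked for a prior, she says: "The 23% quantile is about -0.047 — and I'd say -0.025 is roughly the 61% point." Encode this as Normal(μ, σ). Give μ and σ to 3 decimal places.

μ = -0.031, σ = 0.022

For Normal(μ,σ), the p-quantile is μ + z_p·σ. Here z_{0.23} = -0.7388, z_{0.61} = 0.2793.
So -0.047 = μ − 0.7388σ and -0.025 = μ + 0.2793σ.
Subtracting: σ = (-0.025 − -0.047)/(0.2793 − (-0.7388)) = 0.022.
Then μ = -0.047 − (-0.7388)·0.022 = -0.031.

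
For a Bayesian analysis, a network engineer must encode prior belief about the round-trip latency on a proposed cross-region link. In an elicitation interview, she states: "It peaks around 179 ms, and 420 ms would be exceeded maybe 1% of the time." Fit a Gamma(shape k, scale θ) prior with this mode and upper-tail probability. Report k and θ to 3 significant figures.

Gamma(k,θ) with k>1 has mode (k−1)θ, so θ = 179/(k−1).
Need P(X < 420) = 0.99 with θ tied to k this way. Start at k = 2, θ = 179: P(X<420) ≈ 0.680.
Too low — raise k to concentrate. Iterating converges to k ≈ 7.54.
Then θ = 179/(7.54−1) ≈ 27.4.

k ≈ 7.54, θ ≈ 27.4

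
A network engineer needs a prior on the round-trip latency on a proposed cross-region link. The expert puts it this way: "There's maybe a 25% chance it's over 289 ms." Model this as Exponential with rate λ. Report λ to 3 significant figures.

λ ≈ 0.0048

P(T > 289.0) = e^(−λ·289.0) = 0.25, so λ = −ln(0.25)/289.0 = 0.0048.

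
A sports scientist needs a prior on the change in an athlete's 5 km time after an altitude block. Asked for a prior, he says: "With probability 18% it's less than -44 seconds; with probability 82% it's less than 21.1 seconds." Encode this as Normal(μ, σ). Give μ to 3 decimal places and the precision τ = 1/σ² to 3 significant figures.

The p-quantile of Normal(μ,σ) is μ + z_p·σ, with z_{0.18} = -0.9154 and z_{0.82} = 0.9154.
Eliminate σ: μ = (z₂·x₁ − z₁·x₂)/(z₂ − z₁) = (0.9154·-44 − (-0.9154)·21.1)/1.831 = -11.450.
Then σ = (x₂ − x₁)/(z₂ − z₁) = (21.1 − -44)/1.831 = 35.560.
Precision τ = 1/σ² = 1/35.56² = 0.000791.

μ = -11.450, τ = 0.000791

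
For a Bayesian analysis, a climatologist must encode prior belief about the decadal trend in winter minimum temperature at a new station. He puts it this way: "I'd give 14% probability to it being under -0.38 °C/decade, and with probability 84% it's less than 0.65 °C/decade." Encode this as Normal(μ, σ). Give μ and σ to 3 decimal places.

The p-quantile of Normal(μ,σ) is μ + z_p·σ, with z_{0.14} = -1.08 and z_{0.84} = 0.9945.
Eliminate σ: μ = (z₂·x₁ − z₁·x₂)/(z₂ − z₁) = (0.9945·-0.38 − (-1.08)·0.65)/2.075 = 0.156.
Then σ = (x₂ − x₁)/(z₂ − z₁) = (0.65 − -0.38)/2.075 = 0.496.

μ = 0.156, σ = 0.496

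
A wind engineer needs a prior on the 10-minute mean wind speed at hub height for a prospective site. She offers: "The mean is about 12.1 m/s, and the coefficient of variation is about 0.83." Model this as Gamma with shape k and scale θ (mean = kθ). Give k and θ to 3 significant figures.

For Gamma(k, scale θ): mean = kθ, variance = kθ², so CV = 1/√k.
CV = 0.83, hence k = 1/CV² = 1.45.
Then θ = mean/k = 12.1/1.45 = 8.34.

k ≈ 1.45, θ ≈ 8.34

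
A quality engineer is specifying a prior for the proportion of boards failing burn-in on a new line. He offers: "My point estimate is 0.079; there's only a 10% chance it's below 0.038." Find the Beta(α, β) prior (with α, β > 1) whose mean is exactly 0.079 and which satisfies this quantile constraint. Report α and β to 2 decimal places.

α ≈ 4.57, β ≈ 53.28

With mean 0.079 fixed, write α = 0.079s, β = 0.921s where s = α+β.
Need P(θ < 0.038) = 0.1 under Beta(0.079s, 0.921s). Normal approximation: (q−m)/√(m(1−m)/s) ≈ z_{0.1} = -1.28, so s ≈ 0.079·0.921·(-1.28)²/(0.038−0.079)² = 71.1.
At s = 71.1: P(θ<0.038) ≈ 0.073. Adjusting to match 0.1 gives s ≈ 57.85.
So α = 0.079·57.85 ≈ 4.57, β = 0.921·57.85 ≈ 53.28.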